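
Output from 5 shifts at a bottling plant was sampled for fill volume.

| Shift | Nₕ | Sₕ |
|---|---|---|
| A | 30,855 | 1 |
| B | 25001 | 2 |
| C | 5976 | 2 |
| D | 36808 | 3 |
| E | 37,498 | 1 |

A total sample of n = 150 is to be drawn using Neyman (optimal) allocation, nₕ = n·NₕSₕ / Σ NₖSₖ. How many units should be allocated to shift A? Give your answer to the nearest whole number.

Σ NₕSₕ = 30855·1 + 25001·2 + 5976·2 + 36808·3 + 37498·1 = 240731.
Share for A: 30855/240731 = 0.12817.
n_A = 150 × 0.12817 = 19.226... → 19.

19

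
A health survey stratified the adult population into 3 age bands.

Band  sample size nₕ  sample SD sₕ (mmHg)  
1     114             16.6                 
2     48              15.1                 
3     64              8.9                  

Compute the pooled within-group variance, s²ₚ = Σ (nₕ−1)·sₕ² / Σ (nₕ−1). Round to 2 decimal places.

210.07

1: (114−1)·16.6² = 113·275.56 = 31138.28
2: (48−1)·15.1² = 47·228.01 = 10716.47
3: (64−1)·8.9² = 63·79.21 = 4990.23
Numerator = 46844.98; denominator = Σ(nₕ−1) = 223.
s²ₚ = 46844.98/223 = 210.0672... → 210.07.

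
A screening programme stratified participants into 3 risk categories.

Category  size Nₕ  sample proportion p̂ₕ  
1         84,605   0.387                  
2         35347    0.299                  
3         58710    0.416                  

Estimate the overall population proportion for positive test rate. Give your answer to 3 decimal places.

N = 84605 + 35347 + 58710 = 178662.
Overall proportion = Σ (Nₕ/N)·p̂ₕ.
Σ Nₕp̂ₕ = 32742.135 + 10568.753 + 24423.36 = 67734.248.
67734.248 / 178662 = 0.37912... → 0.379.

0.379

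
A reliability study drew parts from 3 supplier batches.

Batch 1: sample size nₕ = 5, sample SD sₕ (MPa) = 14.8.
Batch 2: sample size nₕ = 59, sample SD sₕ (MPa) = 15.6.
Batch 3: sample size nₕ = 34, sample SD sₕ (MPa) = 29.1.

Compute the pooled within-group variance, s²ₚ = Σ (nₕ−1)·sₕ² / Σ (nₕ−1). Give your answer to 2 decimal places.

1: (5−1)·14.8² = 4·219.04 = 876.16
2: (59−1)·15.6² = 58·243.36 = 14114.88
3: (34−1)·29.1² = 33·846.81 = 27944.73
Numerator = 42935.77; denominator = Σ(nₕ−1) = 95.
s²ₚ = 42935.77/95 = 451.9555... → 451.96.

451.96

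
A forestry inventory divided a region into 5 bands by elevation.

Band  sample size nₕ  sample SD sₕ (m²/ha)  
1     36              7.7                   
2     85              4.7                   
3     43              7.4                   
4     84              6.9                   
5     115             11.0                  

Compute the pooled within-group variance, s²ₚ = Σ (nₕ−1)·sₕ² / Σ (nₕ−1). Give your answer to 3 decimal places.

Degrees of freedom: 35 + 84 + 42 + 83 + 114 = 358.
Σ(nₕ−1)sₕ² = 35·59.29 + 84·22.09 + 42·54.76 + 83·47.61 + 114·121 = 23976.26.
s²ₚ = 23976.26 / 358 = 66.97279... → 66.973.

66.973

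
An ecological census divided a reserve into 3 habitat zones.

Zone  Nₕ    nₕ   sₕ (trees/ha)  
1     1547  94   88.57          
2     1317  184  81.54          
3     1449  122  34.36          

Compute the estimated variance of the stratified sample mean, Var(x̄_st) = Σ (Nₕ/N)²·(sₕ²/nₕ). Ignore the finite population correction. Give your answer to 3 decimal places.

N = 4313. Term for each stratum: Wₕ²sₕ²/nₕ.
Var(x̄_st) = 10.736609 + 3.369273 + 1.092256 = 15.198138 → 15.198.

15.198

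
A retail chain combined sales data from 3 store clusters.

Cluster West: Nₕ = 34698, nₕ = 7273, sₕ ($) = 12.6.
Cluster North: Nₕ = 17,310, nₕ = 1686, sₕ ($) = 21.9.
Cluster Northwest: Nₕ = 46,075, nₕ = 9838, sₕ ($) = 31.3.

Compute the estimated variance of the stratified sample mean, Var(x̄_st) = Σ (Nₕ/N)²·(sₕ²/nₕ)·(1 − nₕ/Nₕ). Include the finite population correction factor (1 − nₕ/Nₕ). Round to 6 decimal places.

N = 98083. Term for each stratum: Wₕ²sₕ²/nₕ·(1−nₕ/Nₕ).
Var(x̄_st) = 0.002159191 + 0.007997099 + 0.017282714 = 0.027439005 → 0.027439.

0.027439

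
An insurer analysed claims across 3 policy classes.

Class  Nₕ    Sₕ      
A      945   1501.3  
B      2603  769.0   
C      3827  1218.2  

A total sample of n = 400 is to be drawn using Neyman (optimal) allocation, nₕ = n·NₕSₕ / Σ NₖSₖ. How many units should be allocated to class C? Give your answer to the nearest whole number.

A: NₕSₕ = 945·1501.3 = 1418728.5
B: NₕSₕ = 2603·769.0 = 2001707
C: NₕSₕ = 3827·1218.2 = 4662051.4
Σ NₕSₕ = 8082486.9.
n_C = 400·4662051.4/8082486.9 = 230.724... → 231.

231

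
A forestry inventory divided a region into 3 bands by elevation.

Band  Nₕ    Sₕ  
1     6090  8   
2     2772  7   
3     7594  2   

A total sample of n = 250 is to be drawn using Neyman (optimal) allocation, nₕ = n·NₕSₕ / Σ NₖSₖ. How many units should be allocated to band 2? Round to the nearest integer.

58

Σ NₕSₕ = 6090·8 + 2772·7 + 7594·2 = 83312.
Share for 2: 19404/83312 = 0.23291.
n_2 = 250 × 0.23291 = 58.227... → 58.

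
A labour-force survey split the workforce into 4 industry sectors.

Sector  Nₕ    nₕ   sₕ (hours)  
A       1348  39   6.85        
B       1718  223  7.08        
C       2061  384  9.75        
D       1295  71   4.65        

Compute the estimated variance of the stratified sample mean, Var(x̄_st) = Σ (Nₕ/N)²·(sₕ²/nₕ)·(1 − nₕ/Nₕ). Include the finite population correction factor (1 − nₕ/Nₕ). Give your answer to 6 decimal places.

N = 6422. Term for each stratum: Wₕ²sₕ²/nₕ·(1−nₕ/Nₕ).
Var(x̄_st) = 0.051476081 + 0.013998626 + 0.020746673 + 0.011704642 = 0.097926021 → 0.097926.

0.097926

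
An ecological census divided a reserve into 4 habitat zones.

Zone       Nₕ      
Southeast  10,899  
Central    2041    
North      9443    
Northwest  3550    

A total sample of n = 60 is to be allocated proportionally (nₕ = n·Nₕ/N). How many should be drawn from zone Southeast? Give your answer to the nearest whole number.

25

Share of zone Southeast = 10899/25933 = 0.42028.
Allocate 60 × 0.42028 = 25.217... → 25.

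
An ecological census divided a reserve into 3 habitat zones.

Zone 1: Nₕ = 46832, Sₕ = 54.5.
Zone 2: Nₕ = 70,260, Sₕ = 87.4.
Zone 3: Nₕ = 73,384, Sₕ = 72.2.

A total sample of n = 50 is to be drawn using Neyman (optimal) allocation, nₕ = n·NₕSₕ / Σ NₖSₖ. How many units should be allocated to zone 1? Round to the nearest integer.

9

Σ NₕSₕ = 46832·54.5 + 70260·87.4 + 73384·72.2 = 13991392.8.
Share for 1: 2552344/13991392.8 = 0.18242.
n_1 = 50 × 0.18242 = 9.121... → 9.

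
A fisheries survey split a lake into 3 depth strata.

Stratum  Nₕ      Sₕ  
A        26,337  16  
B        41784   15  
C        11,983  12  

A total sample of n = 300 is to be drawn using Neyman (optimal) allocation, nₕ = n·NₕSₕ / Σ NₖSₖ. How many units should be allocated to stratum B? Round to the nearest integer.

158

A: NₕSₕ = 26337·16 = 421392
B: NₕSₕ = 41784·15 = 626760
C: NₕSₕ = 11983·12 = 143796
Σ NₕSₕ = 1191948.
n_B = 300·626760/1191948 = 157.748... → 158.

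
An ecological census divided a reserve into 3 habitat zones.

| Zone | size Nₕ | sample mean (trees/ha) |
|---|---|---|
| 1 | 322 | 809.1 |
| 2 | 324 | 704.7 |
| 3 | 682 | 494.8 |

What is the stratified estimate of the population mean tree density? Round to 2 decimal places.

x̄_st = (Σ Nₕx̄ₕ) / (Σ Nₕ) = (322·809.1 + 324·704.7 + 682·494.8) / 1328
= 826306.6 / 1328 = 622.2188... → 622.22.

622.22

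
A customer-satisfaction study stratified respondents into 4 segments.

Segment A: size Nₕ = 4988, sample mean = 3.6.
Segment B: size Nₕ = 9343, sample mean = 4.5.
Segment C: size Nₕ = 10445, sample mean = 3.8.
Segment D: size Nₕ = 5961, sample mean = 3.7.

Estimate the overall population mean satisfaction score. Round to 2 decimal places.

3.96

N = 30737; weights Wₕ = Nₕ/N = (0.1623, 0.3040, 0.3398, 0.1939).
x̄_st = Σ Wₕ·x̄ₕ = 0.1623·3.6 + 0.3040·4.5 + 0.3398·3.8 + 0.1939·3.7 ≈ 3.9609...
→ 3.96.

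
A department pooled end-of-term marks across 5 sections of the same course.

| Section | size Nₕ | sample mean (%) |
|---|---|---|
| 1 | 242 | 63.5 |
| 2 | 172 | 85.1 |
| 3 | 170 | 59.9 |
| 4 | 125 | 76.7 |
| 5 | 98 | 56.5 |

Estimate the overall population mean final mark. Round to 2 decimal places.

N = 242 + 172 + 170 + 125 + 98 = 807.
Weight each subgroup mean by Nₕ/N and sum.
Σ Nₕx̄ₕ = 242·63.5 + 172·85.1 + 170·59.9 + 125·76.7 + 98·56.5 = 15367 + 14637.2 + 10183 + 9587.5 + 5537 = 55311.7.
Divide by N: 55311.7 / 807 = 68.5399... → 68.54.

68.54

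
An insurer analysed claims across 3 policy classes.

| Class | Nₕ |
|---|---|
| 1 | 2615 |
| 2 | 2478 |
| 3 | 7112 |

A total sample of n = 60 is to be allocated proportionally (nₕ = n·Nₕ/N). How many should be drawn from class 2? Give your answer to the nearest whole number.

N = 2615 + 2478 + 7112 = 12205.
n_2 = 60·2478/12205 = 12.182... → 12.

12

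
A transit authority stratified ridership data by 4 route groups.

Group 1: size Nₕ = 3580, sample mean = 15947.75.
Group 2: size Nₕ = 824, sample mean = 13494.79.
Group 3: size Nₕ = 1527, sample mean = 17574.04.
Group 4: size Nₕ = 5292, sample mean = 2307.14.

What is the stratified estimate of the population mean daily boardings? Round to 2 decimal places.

N = 11223; weights Wₕ = Nₕ/N = (0.3190, 0.0734, 0.1361, 0.4715).
x̄_st = Σ Wₕ·x̄ₕ = 0.3190·15947.75 + 0.0734·13494.79 + 0.1361·17574.04 + 0.4715·2307.14 ≈ 9556.9452...
→ 9556.95.

9556.95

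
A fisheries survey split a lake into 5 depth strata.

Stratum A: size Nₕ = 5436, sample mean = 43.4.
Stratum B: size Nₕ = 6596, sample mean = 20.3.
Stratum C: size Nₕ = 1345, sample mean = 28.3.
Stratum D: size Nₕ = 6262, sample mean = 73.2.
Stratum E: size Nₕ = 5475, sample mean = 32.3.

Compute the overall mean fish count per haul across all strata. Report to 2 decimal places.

41.53

N = 5436 + 6596 + 1345 + 6262 + 5475 = 25114.
Overall mean = Σ (Nₕ/N)·x̄ₕ — weight by population share, not a simple average.
Σ Nₕx̄ₕ = 5436·43.4 + 6596·20.3 + 1345·28.3 + 6262·73.2 + 5475·32.3 = 235922.4 + 133898.8 + 38063.5 + 458378.4 + 176842.5 = 1043105.6.
Divide by N: 1043105.6 / 25114 = 41.5348... → 41.53.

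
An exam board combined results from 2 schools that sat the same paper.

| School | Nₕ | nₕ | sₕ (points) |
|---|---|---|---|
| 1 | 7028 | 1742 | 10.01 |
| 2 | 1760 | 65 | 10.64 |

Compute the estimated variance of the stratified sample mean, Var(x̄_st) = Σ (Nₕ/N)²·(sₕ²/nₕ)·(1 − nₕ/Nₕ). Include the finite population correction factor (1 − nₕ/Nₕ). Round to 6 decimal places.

0.094947

N = 8788; Wₕ = Nₕ/N.
school 1: (7028/8788)²·10.01²/1742·(1 − 1742/7028) = 0.027669341
school 2: (1760/8788)²·10.64²/65·(1 − 65/1760) = 0.067277861
Sum = 0.094947202 → 0.094947.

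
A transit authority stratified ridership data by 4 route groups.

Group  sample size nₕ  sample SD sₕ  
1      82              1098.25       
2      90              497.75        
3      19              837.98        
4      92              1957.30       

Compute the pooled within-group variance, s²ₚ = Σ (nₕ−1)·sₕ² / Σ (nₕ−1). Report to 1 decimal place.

1724055.6

1: (82−1)·1098.25² = 81·1206153.0625 = 97698398.0625
2: (90−1)·497.75² = 89·247755.0625 = 22050200.5625
3: (19−1)·837.98² = 18·702210.4804 = 12639788.6472
4: (92−1)·1957.30² = 91·3831023.29 = 348623119.39
Numerator = 481011506.6622; denominator = Σ(nₕ−1) = 279.
s²ₚ = 481011506.6622/279 = 1724055.579... → 1724055.6.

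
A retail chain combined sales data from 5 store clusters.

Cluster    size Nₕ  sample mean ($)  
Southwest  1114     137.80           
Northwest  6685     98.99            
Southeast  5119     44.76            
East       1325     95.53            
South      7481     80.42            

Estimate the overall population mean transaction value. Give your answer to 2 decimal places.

N = 21724; weights Wₕ = Nₕ/N = (0.0513, 0.3077, 0.2356, 0.0610, 0.3444).
x̄_st = Σ Wₕ·x̄ₕ = 0.0513·137.80 + 0.3077·98.99 + 0.2356·44.76 + 0.0610·95.53 + 0.3444·80.42 ≈ 81.5956...
→ 81.60.

81.60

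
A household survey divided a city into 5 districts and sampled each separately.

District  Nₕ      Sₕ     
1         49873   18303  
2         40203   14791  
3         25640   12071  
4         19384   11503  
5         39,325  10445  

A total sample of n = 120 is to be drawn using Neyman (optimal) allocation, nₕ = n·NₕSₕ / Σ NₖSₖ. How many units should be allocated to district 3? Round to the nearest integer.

15

Σ NₕSₕ = 49873·18303 + 40203·14791 + 25640·12071 + 19384·11503 + 39325·10445 = 2450692309.
Share for 3: 309500440/2450692309 = 0.12629.
n_3 = 120 × 0.12629 = 15.155... → 15.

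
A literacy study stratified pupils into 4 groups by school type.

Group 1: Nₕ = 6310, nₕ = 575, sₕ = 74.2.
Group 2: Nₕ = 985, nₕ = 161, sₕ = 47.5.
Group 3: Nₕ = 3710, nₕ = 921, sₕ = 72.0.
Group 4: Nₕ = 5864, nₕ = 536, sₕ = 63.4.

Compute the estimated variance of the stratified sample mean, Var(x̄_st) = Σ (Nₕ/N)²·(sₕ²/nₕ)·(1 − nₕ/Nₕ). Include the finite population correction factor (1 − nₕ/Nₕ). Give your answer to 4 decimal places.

2.2857

N = 16869; Wₕ = Nₕ/N.
group 1: (6310/16869)²·74.2²/575·(1 − 575/6310) = 1.2176545
group 2: (985/16869)²·47.5²/161·(1 − 161/985) = 0.0399711
group 3: (3710/16869)²·72.0²/921·(1 − 921/3710) = 0.2046676
group 4: (5864/16869)²·63.4²/536·(1 − 536/5864) = 0.8233666
Sum = 2.2856598 → 2.2857.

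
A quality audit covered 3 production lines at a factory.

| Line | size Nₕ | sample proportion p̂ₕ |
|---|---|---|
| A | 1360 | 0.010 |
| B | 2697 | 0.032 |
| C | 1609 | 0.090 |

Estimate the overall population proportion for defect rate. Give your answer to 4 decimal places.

N = 1360 + 2697 + 1609 = 5666.
Overall proportion = Σ (Nₕ/N)·p̂ₕ.
Σ Nₕp̂ₕ = 13.6 + 86.304 + 144.81 = 244.714.
244.714 / 5666 = 0.043190... → 0.0432.

0.0432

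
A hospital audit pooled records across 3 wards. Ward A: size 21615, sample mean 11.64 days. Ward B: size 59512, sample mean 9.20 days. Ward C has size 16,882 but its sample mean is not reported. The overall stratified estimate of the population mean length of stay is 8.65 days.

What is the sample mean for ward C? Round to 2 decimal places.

2.88

Σ Nₕx̄ₕ = N·μ, so 16882·x̄_C = 98009·8.65 − (21615·11.64 + 59512·9.20).
= 847777.85 − 799109 = 48668.85.
x̄_C = 48668.85 / 16882 = 2.8829... → 2.88.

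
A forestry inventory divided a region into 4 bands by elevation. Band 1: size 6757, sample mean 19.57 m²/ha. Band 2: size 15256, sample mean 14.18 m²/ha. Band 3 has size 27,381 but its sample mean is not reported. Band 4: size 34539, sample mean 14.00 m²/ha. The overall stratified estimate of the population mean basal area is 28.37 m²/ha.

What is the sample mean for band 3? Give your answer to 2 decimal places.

Σ Nₕx̄ₕ = N·μ, so 27381·x̄_3 = 83933·28.37 − (6757·19.57 + 15256·14.18 + 34539·14.00).
= 2381179.21 − 832110.57 = 1549068.64.
x̄_3 = 1549068.64 / 27381 = 56.5746... → 56.57.

56.57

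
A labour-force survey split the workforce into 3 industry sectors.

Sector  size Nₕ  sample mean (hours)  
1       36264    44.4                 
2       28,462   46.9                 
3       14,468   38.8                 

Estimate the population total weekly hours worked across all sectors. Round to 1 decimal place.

Population total = Σ Nₕ·x̄ₕ (each stratum's size times its mean).
36264·44.4 + 28462·46.9 + 14468·38.8 = 1610121.6 + 1334867.8 + 561358.4 = 3506347.8.

3506347.8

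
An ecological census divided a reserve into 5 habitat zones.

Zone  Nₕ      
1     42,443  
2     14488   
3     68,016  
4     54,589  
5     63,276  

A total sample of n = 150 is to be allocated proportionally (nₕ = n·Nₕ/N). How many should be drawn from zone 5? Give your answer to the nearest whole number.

N = 42443 + 14488 + 68016 + 54589 + 63276 = 242812.
n_5 = 150·63276/242812 = 39.090... → 39.

39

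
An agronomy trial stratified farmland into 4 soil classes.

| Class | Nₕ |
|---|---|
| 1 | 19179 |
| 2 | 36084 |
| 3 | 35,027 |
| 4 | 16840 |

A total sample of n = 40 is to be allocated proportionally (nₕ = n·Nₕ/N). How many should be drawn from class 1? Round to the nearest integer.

N = 19179 + 36084 + 35027 + 16840 = 107130.
n_1 = 40·19179/107130 = 7.161... → 7.

7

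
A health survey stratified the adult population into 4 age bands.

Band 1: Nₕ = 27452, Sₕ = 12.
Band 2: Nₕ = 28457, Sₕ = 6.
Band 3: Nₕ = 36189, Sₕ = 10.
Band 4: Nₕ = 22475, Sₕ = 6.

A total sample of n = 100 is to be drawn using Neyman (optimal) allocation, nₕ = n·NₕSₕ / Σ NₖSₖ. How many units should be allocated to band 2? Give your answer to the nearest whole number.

1: NₕSₕ = 27452·12 = 329424
2: NₕSₕ = 28457·6 = 170742
3: NₕSₕ = 36189·10 = 361890
4: NₕSₕ = 22475·6 = 134850
Σ NₕSₕ = 996906.
n_2 = 100·170742/996906 = 17.127... → 17.

17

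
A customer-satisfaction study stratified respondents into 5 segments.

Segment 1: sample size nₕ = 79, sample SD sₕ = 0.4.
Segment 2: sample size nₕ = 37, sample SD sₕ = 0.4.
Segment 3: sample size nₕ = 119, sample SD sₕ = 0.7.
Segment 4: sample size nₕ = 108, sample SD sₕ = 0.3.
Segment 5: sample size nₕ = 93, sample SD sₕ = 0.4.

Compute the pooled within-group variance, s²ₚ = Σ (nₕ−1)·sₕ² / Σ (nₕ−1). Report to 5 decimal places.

Degrees of freedom: 78 + 36 + 118 + 107 + 92 = 431.
Σ(nₕ−1)sₕ² = 78·0.16 + 36·0.16 + 118·0.49 + 107·0.09 + 92·0.16 = 100.41.
s²ₚ = 100.41 / 431 = 0.2329698... → 0.23297.

0.23297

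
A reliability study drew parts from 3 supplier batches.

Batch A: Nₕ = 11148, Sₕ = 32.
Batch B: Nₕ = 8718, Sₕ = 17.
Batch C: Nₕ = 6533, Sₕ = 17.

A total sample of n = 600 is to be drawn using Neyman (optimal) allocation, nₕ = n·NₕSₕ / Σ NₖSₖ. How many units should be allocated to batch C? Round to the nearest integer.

108

A: NₕSₕ = 11148·32 = 356736
B: NₕSₕ = 8718·17 = 148206
C: NₕSₕ = 6533·17 = 111061
Σ NₕSₕ = 616003.
n_C = 600·111061/616003 = 108.176... → 108.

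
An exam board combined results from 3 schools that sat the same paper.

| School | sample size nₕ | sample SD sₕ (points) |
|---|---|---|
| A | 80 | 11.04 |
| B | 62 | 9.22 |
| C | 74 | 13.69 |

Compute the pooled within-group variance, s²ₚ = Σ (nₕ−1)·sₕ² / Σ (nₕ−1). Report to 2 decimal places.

133.78

Degrees of freedom: 79 + 61 + 73 = 213.
Σ(nₕ−1)sₕ² = 79·121.8816 + 61·85.0084 + 73·187.4161 = 28495.5341.
s²ₚ = 28495.5341 / 213 = 133.7819... → 133.78.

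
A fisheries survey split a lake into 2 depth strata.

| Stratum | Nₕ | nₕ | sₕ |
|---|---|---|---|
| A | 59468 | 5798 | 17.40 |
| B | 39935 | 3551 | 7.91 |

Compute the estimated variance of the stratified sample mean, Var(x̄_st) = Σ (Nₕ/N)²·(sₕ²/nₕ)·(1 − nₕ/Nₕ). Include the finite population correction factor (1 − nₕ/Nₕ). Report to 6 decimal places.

0.019458

N = 99403; Wₕ = Nₕ/N.
stratum A: (59468/99403)²·17.40²/5798·(1 − 5798/59468) = 0.016866937
stratum B: (39935/99403)²·7.91²/3551·(1 − 3551/39935) = 0.002591000
Sum = 0.019457937 → 0.019458.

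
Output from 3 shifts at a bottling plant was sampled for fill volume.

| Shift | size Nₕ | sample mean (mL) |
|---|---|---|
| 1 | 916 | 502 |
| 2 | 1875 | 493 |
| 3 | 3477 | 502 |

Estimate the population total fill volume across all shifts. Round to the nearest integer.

1: 916·502 = 459832
2: 1875·493 = 924375
3: 3477·502 = 1745454
τ̂ = Σ Nₕx̄ₕ = 3129661.

3129661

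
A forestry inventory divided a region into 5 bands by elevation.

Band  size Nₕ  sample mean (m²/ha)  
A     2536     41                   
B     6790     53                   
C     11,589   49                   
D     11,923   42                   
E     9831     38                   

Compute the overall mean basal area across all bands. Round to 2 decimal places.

44.67

x̄_st = (Σ Nₕx̄ₕ) / (Σ Nₕ) = (2536·41 + 6790·53 + 11589·49 + 11923·42 + 9831·38) / 42669
= 1906051 / 42669 = 44.6706... → 44.67.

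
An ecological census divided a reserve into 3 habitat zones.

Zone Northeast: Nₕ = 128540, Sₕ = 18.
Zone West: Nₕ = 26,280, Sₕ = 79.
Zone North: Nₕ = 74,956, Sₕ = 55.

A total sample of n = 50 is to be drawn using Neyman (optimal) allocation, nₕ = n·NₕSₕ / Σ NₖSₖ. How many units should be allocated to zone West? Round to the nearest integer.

Northeast: NₕSₕ = 128540·18 = 2313720
West: NₕSₕ = 26280·79 = 2076120
North: NₕSₕ = 74956·55 = 4122580
Σ NₕSₕ = 8512420.
n_West = 50·2076120/8512420 = 12.195... → 12.

12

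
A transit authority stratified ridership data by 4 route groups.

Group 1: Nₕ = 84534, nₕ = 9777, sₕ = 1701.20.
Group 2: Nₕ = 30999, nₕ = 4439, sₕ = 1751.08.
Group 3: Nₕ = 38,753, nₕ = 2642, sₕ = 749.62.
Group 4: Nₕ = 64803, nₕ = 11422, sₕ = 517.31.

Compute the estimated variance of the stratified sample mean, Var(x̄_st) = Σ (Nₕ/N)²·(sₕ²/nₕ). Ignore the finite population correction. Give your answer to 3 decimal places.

66.601

N = 219089; Wₕ = Nₕ/N.
group 1: (84534/219089)²·1701.20²/9777 = 44.068354
group 2: (30999/219089)²·1751.08²/4439 = 13.828690
group 3: (38753/219089)²·749.62²/2642 = 6.654555
group 4: (64803/219089)²·517.31²/11422 = 2.049787
Sum = 66.601386 → 66.601.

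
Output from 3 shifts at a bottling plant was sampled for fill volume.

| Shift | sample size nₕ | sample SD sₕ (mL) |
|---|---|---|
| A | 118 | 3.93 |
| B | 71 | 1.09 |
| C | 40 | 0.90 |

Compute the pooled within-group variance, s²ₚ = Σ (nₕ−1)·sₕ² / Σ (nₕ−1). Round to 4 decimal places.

8.5036

A: (118−1)·3.93² = 117·15.4449 = 1807.0533
B: (71−1)·1.09² = 70·1.1881 = 83.167
C: (40−1)·0.90² = 39·0.81 = 31.59
Numerator = 1921.8103; denominator = Σ(nₕ−1) = 226.
s²ₚ = 1921.8103/226 = 8.503585... → 8.5036.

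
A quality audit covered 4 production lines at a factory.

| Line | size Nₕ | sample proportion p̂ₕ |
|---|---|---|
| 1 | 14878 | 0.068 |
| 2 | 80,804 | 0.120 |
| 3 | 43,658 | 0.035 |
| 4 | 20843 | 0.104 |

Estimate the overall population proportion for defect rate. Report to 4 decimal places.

Wₕ = Nₕ/N with N = 160183: 0.0929, 0.5044, 0.2726, 0.1301.
p̂_st = 0.0929·0.068 + 0.5044·0.120 + 0.2726·0.035 + 0.1301·0.104 ≈ 0.089921... → 0.0899.

0.0899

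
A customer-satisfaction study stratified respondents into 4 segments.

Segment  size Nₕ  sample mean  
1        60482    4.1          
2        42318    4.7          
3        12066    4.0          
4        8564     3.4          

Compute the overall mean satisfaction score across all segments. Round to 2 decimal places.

x̄_st = (Σ Nₕx̄ₕ) / (Σ Nₕ) = (60482·4.1 + 42318·4.7 + 12066·4.0 + 8564·3.4) / 123430
= 524252.4 / 123430 = 4.2474... → 4.25.

4.25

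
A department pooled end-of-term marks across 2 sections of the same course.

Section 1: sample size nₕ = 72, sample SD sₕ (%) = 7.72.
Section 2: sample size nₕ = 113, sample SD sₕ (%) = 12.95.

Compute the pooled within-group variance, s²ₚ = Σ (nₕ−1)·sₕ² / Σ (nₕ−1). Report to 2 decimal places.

Degrees of freedom: 71 + 112 = 183.
Σ(nₕ−1)sₕ² = 71·59.5984 + 112·167.7025 = 23014.1664.
s²ₚ = 23014.1664 / 183 = 125.7605... → 125.76.

125.76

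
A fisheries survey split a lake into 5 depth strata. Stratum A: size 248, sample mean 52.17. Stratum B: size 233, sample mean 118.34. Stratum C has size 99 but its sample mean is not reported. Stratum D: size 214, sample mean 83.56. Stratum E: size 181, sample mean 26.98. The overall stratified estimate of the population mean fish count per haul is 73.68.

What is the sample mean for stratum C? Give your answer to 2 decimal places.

N = 248 + 233 + 99 + 214 + 181 = 975.
Overall total = μ·N = 73.68·975 = 71838.
Subtract the known strata: 248·52.17 + 233·118.34 + 214·83.56 + 181·26.98 = 63276.6.
Remaining total for stratum C: 71838 − 63276.6 = 8561.4.
Divide by its size: 8561.4 / 99 = 86.4788... → 86.48.

86.48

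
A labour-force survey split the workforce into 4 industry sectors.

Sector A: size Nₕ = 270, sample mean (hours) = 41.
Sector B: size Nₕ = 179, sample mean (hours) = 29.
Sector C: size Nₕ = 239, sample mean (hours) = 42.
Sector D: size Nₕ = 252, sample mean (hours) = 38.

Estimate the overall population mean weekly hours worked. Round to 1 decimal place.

N = 940; weights Wₕ = Nₕ/N = (0.2872, 0.1904, 0.2543, 0.2681).
x̄_st = Σ Wₕ·x̄ₕ = 0.2872·41 + 0.1904·29 + 0.2543·42 + 0.2681·38 ≈ 38.165...
→ 38.2.

38.2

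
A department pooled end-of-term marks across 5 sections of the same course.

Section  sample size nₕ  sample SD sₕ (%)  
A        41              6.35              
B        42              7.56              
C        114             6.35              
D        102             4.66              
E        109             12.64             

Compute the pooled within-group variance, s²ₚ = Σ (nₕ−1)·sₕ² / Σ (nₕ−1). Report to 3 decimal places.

A: (41−1)·6.35² = 40·40.3225 = 1612.9
B: (42−1)·7.56² = 41·57.1536 = 2343.2976
C: (114−1)·6.35² = 113·40.3225 = 4556.4425
D: (102−1)·4.66² = 101·21.7156 = 2193.2756
E: (109−1)·12.64² = 108·159.7696 = 17255.1168
Numerator = 27961.0325; denominator = Σ(nₕ−1) = 403.
s²ₚ = 27961.0325/403 = 69.38221... → 69.382.

69.382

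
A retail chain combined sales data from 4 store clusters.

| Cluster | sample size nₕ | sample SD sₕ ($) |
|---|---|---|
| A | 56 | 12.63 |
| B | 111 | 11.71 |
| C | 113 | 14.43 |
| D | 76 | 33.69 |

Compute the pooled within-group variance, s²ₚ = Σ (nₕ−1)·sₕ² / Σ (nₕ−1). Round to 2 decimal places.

375.86

A: (56−1)·12.63² = 55·159.5169 = 8773.4295
B: (111−1)·11.71² = 110·137.1241 = 15083.651
C: (113−1)·14.43² = 112·208.2249 = 23321.1888
D: (76−1)·33.69² = 75·1135.0161 = 85126.2075
Numerator = 132304.4768; denominator = Σ(nₕ−1) = 352.
s²ₚ = 132304.4768/352 = 375.8650... → 375.86.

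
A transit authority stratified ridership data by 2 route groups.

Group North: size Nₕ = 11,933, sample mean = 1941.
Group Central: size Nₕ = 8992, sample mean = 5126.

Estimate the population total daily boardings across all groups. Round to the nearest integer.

Population total = Σ Nₕ·x̄ₕ (each stratum's size times its mean).
11933·1941 + 8992·5126 = 23161953 + 46092992 = 69254945.

69254945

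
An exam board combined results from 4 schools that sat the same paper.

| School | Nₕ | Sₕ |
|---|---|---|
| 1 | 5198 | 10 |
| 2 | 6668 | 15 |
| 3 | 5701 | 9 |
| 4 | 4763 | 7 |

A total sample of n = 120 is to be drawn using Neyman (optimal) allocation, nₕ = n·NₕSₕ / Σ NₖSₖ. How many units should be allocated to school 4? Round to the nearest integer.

17

Σ NₕSₕ = 5198·10 + 6668·15 + 5701·9 + 4763·7 = 236650.
Share for 4: 33341/236650 = 0.14089.
n_4 = 120 × 0.14089 = 16.906... → 17.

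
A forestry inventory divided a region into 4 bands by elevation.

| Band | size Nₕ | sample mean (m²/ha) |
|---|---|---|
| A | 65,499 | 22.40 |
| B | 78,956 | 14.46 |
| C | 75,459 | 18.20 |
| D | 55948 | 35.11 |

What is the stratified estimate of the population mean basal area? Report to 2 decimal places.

21.56

N = 65499 + 78956 + 75459 + 55948 = 275862.
Overall mean = Σ (Nₕ/N)·x̄ₕ — weight by population share, not a simple average.
Σ Nₕx̄ₕ = 65499·22.40 + 78956·14.46 + 75459·18.20 + 55948·35.11 = 1467177.6 + 1141703.76 + 1373353.8 + 1964334.28 = 5946569.44.
Divide by N: 5946569.44 / 275862 = 21.5563... → 21.56.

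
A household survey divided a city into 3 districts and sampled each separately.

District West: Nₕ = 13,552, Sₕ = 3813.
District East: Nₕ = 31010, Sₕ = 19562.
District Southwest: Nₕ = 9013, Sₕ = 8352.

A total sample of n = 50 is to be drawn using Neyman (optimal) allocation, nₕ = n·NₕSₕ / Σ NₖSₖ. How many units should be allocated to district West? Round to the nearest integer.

4

Σ NₕSₕ = 13552·3813 + 31010·19562 + 9013·8352 = 733567972.
Share for West: 51673776/733567972 = 0.07044.
n_West = 50 × 0.07044 = 3.522... → 4.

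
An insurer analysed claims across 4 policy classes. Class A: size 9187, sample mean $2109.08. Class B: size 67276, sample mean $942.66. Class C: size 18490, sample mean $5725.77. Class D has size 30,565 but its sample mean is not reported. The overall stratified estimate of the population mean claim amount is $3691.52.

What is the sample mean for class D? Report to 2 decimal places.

8987.02

N = 9187 + 67276 + 18490 + 30565 = 125518.
Overall total = μ·N = 3691.52·125518 = 463352207.36.
Subtract the known strata: 9187·2109.08 + 67276·942.66 + 18490·5725.77 = 188663999.42.
Remaining total for class D: 463352207.36 − 188663999.42 = 274688207.94.
Divide by its size: 274688207.94 / 30565 = 8987.0181... → 8987.02.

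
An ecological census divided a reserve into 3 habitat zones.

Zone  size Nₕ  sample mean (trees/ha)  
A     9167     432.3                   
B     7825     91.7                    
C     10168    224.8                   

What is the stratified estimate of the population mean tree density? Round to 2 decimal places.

256.49

x̄_st = (Σ Nₕx̄ₕ) / (Σ Nₕ) = (9167·432.3 + 7825·91.7 + 10168·224.8) / 27160
= 6966213 / 27160 = 256.4880... → 256.49.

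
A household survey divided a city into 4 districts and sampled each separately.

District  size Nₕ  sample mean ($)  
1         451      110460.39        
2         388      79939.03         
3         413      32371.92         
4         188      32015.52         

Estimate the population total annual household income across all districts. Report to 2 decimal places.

100222500.25

Estimate total by summing Nₕ·x̄ₕ over strata.
451·110460.39 + 388·79939.03 + 413·32371.92 + 188·32015.52 = 49817635.89 + 31016343.64 + 13369602.96 + 6018917.76 = 100222500.25.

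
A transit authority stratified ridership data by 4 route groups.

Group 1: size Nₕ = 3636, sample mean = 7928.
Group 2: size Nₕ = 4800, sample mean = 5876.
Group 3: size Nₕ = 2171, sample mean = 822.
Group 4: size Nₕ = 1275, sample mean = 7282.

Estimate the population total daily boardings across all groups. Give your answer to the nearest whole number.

1: 3636·7928 = 28826208
2: 4800·5876 = 28204800
3: 2171·822 = 1784562
4: 1275·7282 = 9284550
τ̂ = Σ Nₕx̄ₕ = 68100120.

68100120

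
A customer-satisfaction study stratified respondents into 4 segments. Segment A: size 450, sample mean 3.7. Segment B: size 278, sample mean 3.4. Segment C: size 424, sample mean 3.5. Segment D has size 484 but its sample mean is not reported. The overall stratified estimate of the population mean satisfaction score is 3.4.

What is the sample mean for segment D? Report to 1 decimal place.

N = 450 + 278 + 424 + 484 = 1636.
Overall total = μ·N = 3.4·1636 = 5562.4.
Subtract the known strata: 450·3.7 + 278·3.4 + 424·3.5 = 4094.2.
Remaining total for segment D: 5562.4 − 4094.2 = 1468.2.
Divide by its size: 1468.2 / 484 = 3.033... → 3.0.

3.0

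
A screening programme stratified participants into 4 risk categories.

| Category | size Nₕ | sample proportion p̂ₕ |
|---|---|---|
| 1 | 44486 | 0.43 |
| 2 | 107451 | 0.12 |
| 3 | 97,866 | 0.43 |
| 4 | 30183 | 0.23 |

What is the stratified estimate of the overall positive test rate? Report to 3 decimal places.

N = 44486 + 107451 + 97866 + 30183 = 279986.
Overall proportion = Σ (Nₕ/N)·p̂ₕ.
Σ Nₕp̂ₕ = 19128.98 + 12894.12 + 42082.38 + 6942.09 = 81047.57.
81047.57 / 279986 = 0.28947... → 0.289.

0.289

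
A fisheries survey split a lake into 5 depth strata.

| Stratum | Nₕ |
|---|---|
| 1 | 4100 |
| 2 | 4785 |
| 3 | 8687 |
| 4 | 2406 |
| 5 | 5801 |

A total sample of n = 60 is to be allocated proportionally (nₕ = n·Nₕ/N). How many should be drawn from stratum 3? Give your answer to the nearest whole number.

N = 4100 + 4785 + 8687 + 2406 + 5801 = 25779.
n_3 = 60·8687/25779 = 20.219... → 20.

20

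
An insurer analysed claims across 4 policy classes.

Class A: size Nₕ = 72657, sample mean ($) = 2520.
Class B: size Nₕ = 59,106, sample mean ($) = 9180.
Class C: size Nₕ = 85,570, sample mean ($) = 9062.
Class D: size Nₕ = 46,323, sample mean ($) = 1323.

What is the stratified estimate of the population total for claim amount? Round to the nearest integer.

1562409389

Population total = Σ Nₕ·x̄ₕ (each stratum's size times its mean).
72657·2520 + 59106·9180 + 85570·9062 + 46323·1323 = 183095640 + 542593080 + 775435340 + 61285329 = 1562409389.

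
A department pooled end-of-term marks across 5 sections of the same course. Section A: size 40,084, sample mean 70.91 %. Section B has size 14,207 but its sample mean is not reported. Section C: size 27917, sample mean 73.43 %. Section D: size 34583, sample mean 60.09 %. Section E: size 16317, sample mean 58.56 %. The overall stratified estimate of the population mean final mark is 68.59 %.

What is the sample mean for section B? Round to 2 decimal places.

84.74

N = 40084 + 14207 + 27917 + 34583 + 16317 = 133108.
Overall total = μ·N = 68.59·133108 = 9129877.72.
Subtract the known strata: 40084·70.91 + 27917·73.43 + 34583·60.09 + 16317·58.56 = 7925917.74.
Remaining total for section B: 9129877.72 − 7925917.74 = 1203959.98.
Divide by its size: 1203959.98 / 14207 = 84.7441... → 84.74.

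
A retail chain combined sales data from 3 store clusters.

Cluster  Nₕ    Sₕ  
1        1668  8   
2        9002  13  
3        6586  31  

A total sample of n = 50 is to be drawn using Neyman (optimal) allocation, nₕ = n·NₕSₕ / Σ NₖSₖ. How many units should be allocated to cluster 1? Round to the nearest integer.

2

Σ NₕSₕ = 1668·8 + 9002·13 + 6586·31 = 334536.
Share for 1: 13344/334536 = 0.03989.
n_1 = 50 × 0.03989 = 1.994... → 2.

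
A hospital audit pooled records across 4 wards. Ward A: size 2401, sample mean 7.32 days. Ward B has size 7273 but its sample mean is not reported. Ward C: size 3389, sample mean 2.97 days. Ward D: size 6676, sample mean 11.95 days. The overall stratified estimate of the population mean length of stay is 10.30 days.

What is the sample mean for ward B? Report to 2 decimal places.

13.18

Σ Nₕx̄ₕ = N·μ, so 7273·x̄_B = 19739·10.30 − (2401·7.32 + 3389·2.97 + 6676·11.95).
= 203311.7 − 107418.85 = 95892.85.
x̄_B = 95892.85 / 7273 = 13.1848... → 13.18.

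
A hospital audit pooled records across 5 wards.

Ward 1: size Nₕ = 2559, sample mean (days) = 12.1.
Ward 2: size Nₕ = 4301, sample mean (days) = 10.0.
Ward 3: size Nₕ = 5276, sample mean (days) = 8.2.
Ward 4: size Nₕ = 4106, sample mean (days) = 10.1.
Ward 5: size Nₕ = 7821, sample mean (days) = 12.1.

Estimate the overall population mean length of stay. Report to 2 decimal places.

10.53

N = 24063; weights Wₕ = Nₕ/N = (0.1063, 0.1787, 0.2193, 0.1706, 0.3250).
x̄_st = Σ Wₕ·x̄ₕ = 0.1063·12.1 + 0.1787·10.0 + 0.2193·8.2 + 0.1706·10.1 + 0.3250·12.1 ≈ 10.5283...
→ 10.53.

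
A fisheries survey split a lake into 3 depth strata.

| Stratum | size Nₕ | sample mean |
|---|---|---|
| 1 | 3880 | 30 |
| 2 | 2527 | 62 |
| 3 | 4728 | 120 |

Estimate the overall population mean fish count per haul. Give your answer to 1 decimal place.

x̄_st = (Σ Nₕx̄ₕ) / (Σ Nₕ) = (3880·30 + 2527·62 + 4728·120) / 11135
= 840434 / 11135 = 75.477... → 75.5.

75.5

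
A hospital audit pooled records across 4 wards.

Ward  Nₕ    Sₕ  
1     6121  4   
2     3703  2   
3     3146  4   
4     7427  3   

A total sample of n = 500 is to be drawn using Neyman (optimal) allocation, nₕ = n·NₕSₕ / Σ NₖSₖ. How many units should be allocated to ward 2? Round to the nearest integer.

55

1: NₕSₕ = 6121·4 = 24484
2: NₕSₕ = 3703·2 = 7406
3: NₕSₕ = 3146·4 = 12584
4: NₕSₕ = 7427·3 = 22281
Σ NₕSₕ = 66755.
n_2 = 500·7406/66755 = 55.472... → 55.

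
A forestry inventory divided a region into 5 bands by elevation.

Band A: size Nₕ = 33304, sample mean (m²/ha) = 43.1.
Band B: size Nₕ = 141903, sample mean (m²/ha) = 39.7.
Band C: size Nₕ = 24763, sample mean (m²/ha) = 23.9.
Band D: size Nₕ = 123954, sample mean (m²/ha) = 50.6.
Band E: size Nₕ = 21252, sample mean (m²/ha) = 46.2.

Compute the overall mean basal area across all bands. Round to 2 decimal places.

43.21

N = 33304 + 141903 + 24763 + 123954 + 21252 = 345176.
The stratified mean weights each stratum mean by its population share Nₕ/N.
Σ Nₕx̄ₕ = 33304·43.1 + 141903·39.7 + 24763·23.9 + 123954·50.6 + 21252·46.2 = 1435402.4 + 5633549.1 + 591835.7 + 6272072.4 + 981842.4 = 14914702.
Divide by N: 14914702 / 345176 = 43.2090... → 43.21.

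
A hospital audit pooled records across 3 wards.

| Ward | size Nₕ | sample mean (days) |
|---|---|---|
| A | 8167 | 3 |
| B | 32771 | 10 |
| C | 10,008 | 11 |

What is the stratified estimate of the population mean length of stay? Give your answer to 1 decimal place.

9.1

N = 50946; weights Wₕ = Nₕ/N = (0.1603, 0.6432, 0.1964).
x̄_st = Σ Wₕ·x̄ₕ = 0.1603·3 + 0.6432·10 + 0.1964·11 ≈ 9.074...
→ 9.1.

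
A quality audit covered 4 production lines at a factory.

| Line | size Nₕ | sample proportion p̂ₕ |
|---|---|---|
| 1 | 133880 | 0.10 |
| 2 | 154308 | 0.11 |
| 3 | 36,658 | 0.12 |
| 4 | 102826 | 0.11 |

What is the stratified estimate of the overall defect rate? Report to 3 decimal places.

0.108

Wₕ = Nₕ/N with N = 427672: 0.3130, 0.3608, 0.0857, 0.2404.
p̂_st = 0.3130·0.10 + 0.3608·0.11 + 0.0857·0.12 + 0.2404·0.11 ≈ 0.10773... → 0.108.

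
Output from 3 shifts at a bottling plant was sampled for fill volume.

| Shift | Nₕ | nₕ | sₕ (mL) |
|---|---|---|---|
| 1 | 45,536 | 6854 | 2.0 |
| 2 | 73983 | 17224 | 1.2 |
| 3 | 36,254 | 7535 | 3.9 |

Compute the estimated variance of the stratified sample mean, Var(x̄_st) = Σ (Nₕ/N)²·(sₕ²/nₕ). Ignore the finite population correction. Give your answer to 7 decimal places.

N = 155773; Wₕ = Nₕ/N.
shift 1: (45536/155773)²·2.0²/6854 = 0.0000498702
shift 2: (73983/155773)²·1.2²/17224 = 0.0000188585
shift 3: (36254/155773)²·3.9²/7535 = 0.0001093386
Sum = 0.0001780673 → 0.0001781.

0.0001781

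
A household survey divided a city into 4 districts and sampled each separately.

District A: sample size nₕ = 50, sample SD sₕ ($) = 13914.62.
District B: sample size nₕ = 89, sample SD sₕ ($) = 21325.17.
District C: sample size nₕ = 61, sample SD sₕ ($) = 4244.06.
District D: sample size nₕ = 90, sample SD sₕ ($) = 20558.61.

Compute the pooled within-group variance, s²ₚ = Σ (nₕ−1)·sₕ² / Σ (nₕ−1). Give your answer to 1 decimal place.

308403829.4

A: (50−1)·13914.62² = 49·193616649.7444 = 9487215837.4756
B: (89−1)·21325.17² = 88·454762875.5289 = 40019133046.5432
C: (61−1)·4244.06² = 60·18012045.2836 = 1080722717.016
D: (90−1)·20558.61² = 89·422656445.1321 = 37616423616.7569
Numerator = 88203495217.7917; denominator = Σ(nₕ−1) = 286.
s²ₚ = 88203495217.7917/286 = 308403829.433... → 308403829.4.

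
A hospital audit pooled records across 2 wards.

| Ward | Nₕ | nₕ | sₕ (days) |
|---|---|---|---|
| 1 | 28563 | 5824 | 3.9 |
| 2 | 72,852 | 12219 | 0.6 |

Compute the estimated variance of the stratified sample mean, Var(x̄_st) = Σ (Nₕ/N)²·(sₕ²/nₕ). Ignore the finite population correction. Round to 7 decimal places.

N = 101415. Term for each stratum: Wₕ²sₕ²/nₕ.
Var(x̄_st) = 0.0002071625 + 0.0000152036 = 0.0002223660 → 0.0002224.

0.0002224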